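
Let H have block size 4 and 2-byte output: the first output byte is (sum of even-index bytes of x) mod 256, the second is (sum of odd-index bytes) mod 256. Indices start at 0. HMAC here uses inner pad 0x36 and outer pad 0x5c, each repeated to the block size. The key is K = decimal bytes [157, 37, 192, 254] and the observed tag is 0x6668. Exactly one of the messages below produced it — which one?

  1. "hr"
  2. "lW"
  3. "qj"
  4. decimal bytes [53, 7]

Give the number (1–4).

1

Key decimal bytes [157, 37, 192, 254] = 9d 25 c0 fe is exactly B = 4 bytes: K' = 9d 25 c0 fe.
K' ⊕ ipad = ab 13 f6 c8; K' ⊕ opad = c1 79 9c a2.
m1: inner = H(ab 13 f6 c8 68 72) = 09 4d; tag = H(c1 79 9c a2 09 4d) = 6668 ← matches
m2: inner = H(ab 13 f6 c8 6c 57) = 0d 32; tag = H(c1 79 9c a2 0d 32) = 6a4d
m3: inner = H(ab 13 f6 c8 71 6a) = 12 45; tag = H(c1 79 9c a2 12 45) = 6f60
m4: inner = H(ab 13 f6 c8 35 07) = d6 e2; tag = H(c1 79 9c a2 d6 e2) = 33fd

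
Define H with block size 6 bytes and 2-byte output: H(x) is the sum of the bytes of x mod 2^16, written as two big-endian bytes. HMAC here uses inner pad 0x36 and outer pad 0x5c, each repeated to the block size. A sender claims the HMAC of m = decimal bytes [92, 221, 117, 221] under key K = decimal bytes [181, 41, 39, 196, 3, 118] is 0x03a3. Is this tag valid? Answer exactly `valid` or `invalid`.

Key decimal bytes [181, 41, 39, 196, 3, 118] = b5 29 27 c4 03 76 is exactly B = 6 bytes: K' = b5 29 27 c4 03 76.
K' ⊕ ipad = 83 1f 11 f2 35 40; K' ⊕ opad = e9 75 7b 98 5f 2a.
Inner hash: sum = 131+31+17+242+53+64+92+221+117+221 = 1189 → 04 a5.
Outer hash (recomputed tag): sum = 233+117+123+152+95+42+4+165 = 931 → 03 a3.
Recomputed tag = 03a3; claimed = 03a3 → match.

valid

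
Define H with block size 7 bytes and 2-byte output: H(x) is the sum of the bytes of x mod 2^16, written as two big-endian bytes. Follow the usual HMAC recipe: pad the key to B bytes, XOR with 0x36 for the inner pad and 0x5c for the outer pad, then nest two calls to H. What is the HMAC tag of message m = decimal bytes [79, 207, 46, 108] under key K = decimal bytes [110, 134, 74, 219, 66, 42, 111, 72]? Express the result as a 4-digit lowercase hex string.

0293

Key decimal bytes [110, 134, 74, 219, 66, 42, 111, 72] = 6e 86 4a db 42 2a 6f 48 is 8 bytes > B = 7, so hash it first: H(key) = 03 3c, then zero-pad to 7 bytes: K' = 03 3c 00 00 00 00 00.
K' ⊕ ipad = 35 0a 36 36 36 36 36.  K' ⊕ opad = 5f 60 5c 5c 5c 5c 5c.
Inner input = (K'⊕ipad) ∥ m = 35 0a 36 36 36 36 36 ∥ 4f cf 2e 6c.
Inner hash: sum = 53+10+54+54+54+54+54+79+207+46+108 = 773 → 03 05.
Outer input = (K'⊕opad) ∥ inner = 5f 60 5c 5c 5c 5c 5c ∥ 03 05.
Outer hash (tag): sum = 95+96+92+92+92+92+92+3+5 = 659 → 02 93.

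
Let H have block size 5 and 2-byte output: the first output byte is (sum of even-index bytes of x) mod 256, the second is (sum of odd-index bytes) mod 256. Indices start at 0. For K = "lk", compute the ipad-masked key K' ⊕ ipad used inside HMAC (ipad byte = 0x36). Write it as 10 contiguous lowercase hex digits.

Key "lk" = 6c 6b is 2 bytes ≤ B = 5; zero-pad to 5 bytes: K' = 6c 6b 00 00 00.
XOR each byte with 0x36: 6c⊕36=5a, 6b⊕36=5d, 00⊕36=36, 00⊕36=36, 00⊕36=36.

5a5d363636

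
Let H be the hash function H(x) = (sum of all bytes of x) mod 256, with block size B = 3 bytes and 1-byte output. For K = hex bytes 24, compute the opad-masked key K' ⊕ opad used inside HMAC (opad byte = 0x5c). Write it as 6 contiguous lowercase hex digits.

Key hex bytes 24 is 1 byte ≤ B = 3; zero-pad to 3 bytes: K' = 24 00 00.
XOR each byte with 0x5c: 24⊕5c=78, 00⊕5c=5c, 00⊕5c=5c.

785c5c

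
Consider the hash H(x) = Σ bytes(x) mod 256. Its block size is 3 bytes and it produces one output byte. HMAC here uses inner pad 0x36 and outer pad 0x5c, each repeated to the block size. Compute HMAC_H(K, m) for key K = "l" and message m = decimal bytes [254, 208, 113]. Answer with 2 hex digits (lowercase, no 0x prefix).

Key "l" = 6c is 1 byte ≤ B = 3; zero-pad to 3 bytes: K' = 6c 00 00.
K' ⊕ ipad = 5a 36 36.  K' ⊕ opad = 30 5c 5c.
Inner input = (K'⊕ipad) ∥ m = 5a 36 36 ∥ fe d0 71.
Inner hash: sum = 90+54+54+254+208+113 = 773; mod 256 = 5 → 05.
Outer input = (K'⊕opad) ∥ inner = 30 5c 5c ∥ 05.
Outer hash (tag): sum = 48+92+92+5 = 237 → ed.

ed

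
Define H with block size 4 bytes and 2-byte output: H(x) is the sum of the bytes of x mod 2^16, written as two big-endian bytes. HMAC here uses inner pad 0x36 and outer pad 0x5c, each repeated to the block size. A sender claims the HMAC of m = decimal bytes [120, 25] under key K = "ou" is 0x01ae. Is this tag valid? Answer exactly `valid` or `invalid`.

valid

Key "ou" = 6f 75 is 2 bytes ≤ B = 4; zero-pad to 4 bytes: K' = 6f 75 00 00.
K' ⊕ ipad = 59 43 36 36; K' ⊕ opad = 33 29 5c 5c.
Inner hash: sum = 89+67+54+54+120+25 = 409 → 01 99.
Outer hash (recomputed tag): sum = 51+41+92+92+1+153 = 430 → 01 ae.
Recomputed tag = 01ae; claimed = 01ae → match.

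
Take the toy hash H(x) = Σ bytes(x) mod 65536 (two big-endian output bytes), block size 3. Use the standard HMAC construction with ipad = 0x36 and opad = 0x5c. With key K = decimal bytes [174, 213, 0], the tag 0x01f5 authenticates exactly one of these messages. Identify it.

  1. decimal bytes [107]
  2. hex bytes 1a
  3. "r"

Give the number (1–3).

1

Key decimal bytes [174, 213, 0] = ae d5 00 is exactly B = 3 bytes: K' = ae d5 00.
K' ⊕ ipad = 98 e3 36; K' ⊕ opad = f2 89 5c.
m1: inner = H(98 e3 36 6b) = 02 1c; tag = H(f2 89 5c 02 1c) = 01f5 ← matches
m2: inner = H(98 e3 36 1a) = 01 cb; tag = H(f2 89 5c 01 cb) = 02a3
m3: inner = H(98 e3 36 72) = 02 23; tag = H(f2 89 5c 02 23) = 01fc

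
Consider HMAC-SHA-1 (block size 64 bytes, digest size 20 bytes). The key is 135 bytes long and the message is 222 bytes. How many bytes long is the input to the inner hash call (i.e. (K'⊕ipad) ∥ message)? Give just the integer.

Key is 135 > 64 bytes, so it is hashed to 20 bytes then zero-padded to 64: |K'| = 64.
Inner input = (K'⊕ipad) ∥ m → 64 + 222 = 286 bytes.

286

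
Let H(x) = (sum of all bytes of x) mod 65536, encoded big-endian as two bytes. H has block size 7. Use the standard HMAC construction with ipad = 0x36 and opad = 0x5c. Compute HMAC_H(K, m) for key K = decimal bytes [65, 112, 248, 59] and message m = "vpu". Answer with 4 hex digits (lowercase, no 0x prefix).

Key decimal bytes [65, 112, 248, 59] = 41 70 f8 3b is 4 bytes ≤ B = 7; zero-pad to 7 bytes: K' = 41 70 f8 3b 00 00 00.
K' ⊕ ipad = 77 46 ce 0d 36 36 36.  K' ⊕ opad = 1d 2c a4 67 5c 5c 5c.
Inner input = (K'⊕ipad) ∥ m = 77 46 ce 0d 36 36 36 ∥ 76 70 75.
Inner hash: sum = 119+70+206+13+54+54+54+118+112+117 = 917 → 03 95.
Outer input = (K'⊕opad) ∥ inner = 1d 2c a4 67 5c 5c 5c ∥ 03 95.
Outer hash (tag): sum = 29+44+164+103+92+92+92+3+149 = 768 → 03 00.

0300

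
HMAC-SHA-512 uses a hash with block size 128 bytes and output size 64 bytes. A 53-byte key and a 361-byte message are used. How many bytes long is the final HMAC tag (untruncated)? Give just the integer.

64

The tag is one SHA-512 digest: 64 bytes.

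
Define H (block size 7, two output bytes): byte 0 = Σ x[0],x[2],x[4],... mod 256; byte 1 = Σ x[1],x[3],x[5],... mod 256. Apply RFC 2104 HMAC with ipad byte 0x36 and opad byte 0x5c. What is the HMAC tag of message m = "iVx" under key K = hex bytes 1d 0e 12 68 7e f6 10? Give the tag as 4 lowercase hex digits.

3443

Key hex bytes 1d 0e 12 68 7e f6 10 is exactly B = 7 bytes: K' = 1d 0e 12 68 7e f6 10.
K' ⊕ ipad = 2b 38 24 5e 48 c0 26.  K' ⊕ opad = 41 52 4e 34 22 aa 4c.
Inner input = (K'⊕ipad) ∥ m = 2b 38 24 5e 48 c0 26 ∥ 69 56 78.
Inner hash: even-index sum = 275 mod 256 = 19; odd-index sum = 567 mod 256 = 55 → 13 37.
Outer input = (K'⊕opad) ∥ inner = 41 52 4e 34 22 aa 4c ∥ 13 37.
Outer hash (tag): even-index sum = 308 mod 256 = 52; odd-index sum = 323 mod 256 = 67 → 34 43.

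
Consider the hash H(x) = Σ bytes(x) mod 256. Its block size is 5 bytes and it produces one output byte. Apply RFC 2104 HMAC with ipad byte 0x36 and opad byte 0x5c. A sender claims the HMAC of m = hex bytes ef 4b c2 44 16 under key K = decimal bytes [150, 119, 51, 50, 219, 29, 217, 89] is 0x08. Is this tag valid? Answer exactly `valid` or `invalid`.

Key decimal bytes [150, 119, 51, 50, 219, 29, 217, 89] = 96 77 33 32 db 1d d9 59 is 8 bytes > B = 5, so hash it first: H(key) = 9c, then zero-pad to 5 bytes: K' = 9c 00 00 00 00.
K' ⊕ ipad = aa 36 36 36 36; K' ⊕ opad = c0 5c 5c 5c 5c.
Inner hash: sum = 170+54+54+54+54+239+75+194+68+22 = 984; mod 256 = 216 → d8.
Outer hash (recomputed tag): sum = 192+92+92+92+92+216 = 776; mod 256 = 8 → 08.
Recomputed tag = 08; claimed = 08 → match.

valid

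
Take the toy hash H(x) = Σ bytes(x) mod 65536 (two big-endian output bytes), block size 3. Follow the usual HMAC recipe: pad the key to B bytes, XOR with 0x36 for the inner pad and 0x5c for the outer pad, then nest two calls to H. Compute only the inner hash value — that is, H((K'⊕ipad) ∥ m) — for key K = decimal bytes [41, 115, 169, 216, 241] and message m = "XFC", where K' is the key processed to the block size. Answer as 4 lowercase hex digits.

0184

Key decimal bytes [41, 115, 169, 216, 241] = 29 73 a9 d8 f1 is 5 bytes > B = 3, so hash it first: H(key) = 03 0e, then zero-pad to 3 bytes: K' = 03 0e 00.
K' ⊕ ipad = 35 38 36.
Inner input = 35 38 36 ∥ 58 46 43.
Inner hash: sum = 53+56+54+88+70+67 = 388 → 01 84.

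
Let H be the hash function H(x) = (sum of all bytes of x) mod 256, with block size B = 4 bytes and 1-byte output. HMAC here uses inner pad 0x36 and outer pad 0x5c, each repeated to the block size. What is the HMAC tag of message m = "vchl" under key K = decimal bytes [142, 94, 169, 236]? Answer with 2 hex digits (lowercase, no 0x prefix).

bf

Key decimal bytes [142, 94, 169, 236] = 8e 5e a9 ec is exactly B = 4 bytes: K' = 8e 5e a9 ec.
K' ⊕ ipad = b8 68 9f da.  K' ⊕ opad = d2 02 f5 b0.
Inner input = (K'⊕ipad) ∥ m = b8 68 9f da ∥ 76 63 68 6c.
Inner hash: sum = 184+104+159+218+118+99+104+108 = 1094; mod 256 = 70 → 46.
Outer input = (K'⊕opad) ∥ inner = d2 02 f5 b0 ∥ 46.
Outer hash (tag): sum = 210+2+245+176+70 = 703; mod 256 = 191 → bf.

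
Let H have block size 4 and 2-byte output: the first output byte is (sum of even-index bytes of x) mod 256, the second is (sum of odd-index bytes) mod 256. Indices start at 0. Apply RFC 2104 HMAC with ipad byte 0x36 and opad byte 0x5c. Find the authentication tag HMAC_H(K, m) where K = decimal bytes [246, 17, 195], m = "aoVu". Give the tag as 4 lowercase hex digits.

b5ea

Key decimal bytes [246, 17, 195] = f6 11 c3 is 3 bytes ≤ B = 4; zero-pad to 4 bytes: K' = f6 11 c3 00.
K' ⊕ ipad = c0 27 f5 36.  K' ⊕ opad = aa 4d 9f 5c.
Inner input = (K'⊕ipad) ∥ m = c0 27 f5 36 ∥ 61 6f 56 75.
Inner hash: even-index sum = 620 mod 256 = 108; odd-index sum = 321 mod 256 = 65 → 6c 41.
Outer input = (K'⊕opad) ∥ inner = aa 4d 9f 5c ∥ 6c 41.
Outer hash (tag): even-index sum = 437 mod 256 = 181; odd-index sum = 234 mod 256 = 234 → b5 ea.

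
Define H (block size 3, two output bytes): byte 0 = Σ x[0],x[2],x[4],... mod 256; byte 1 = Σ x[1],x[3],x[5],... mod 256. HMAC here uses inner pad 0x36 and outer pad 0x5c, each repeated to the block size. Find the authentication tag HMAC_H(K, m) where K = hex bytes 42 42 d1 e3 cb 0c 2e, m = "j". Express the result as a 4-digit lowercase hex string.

Key hex bytes 42 42 d1 e3 cb 0c 2e is 7 bytes > B = 3, so hash it first: H(key) = 0c 31, then zero-pad to 3 bytes: K' = 0c 31 00.
K' ⊕ ipad = 3a 07 36.  K' ⊕ opad = 50 6d 5c.
Inner input = (K'⊕ipad) ∥ m = 3a 07 36 ∥ 6a.
Inner hash: even-index sum = 112 mod 256 = 112; odd-index sum = 113 mod 256 = 113 → 70 71.
Outer input = (K'⊕opad) ∥ inner = 50 6d 5c ∥ 70 71.
Outer hash (tag): even-index sum = 285 mod 256 = 29; odd-index sum = 221 mod 256 = 221 → 1d dd.

1ddd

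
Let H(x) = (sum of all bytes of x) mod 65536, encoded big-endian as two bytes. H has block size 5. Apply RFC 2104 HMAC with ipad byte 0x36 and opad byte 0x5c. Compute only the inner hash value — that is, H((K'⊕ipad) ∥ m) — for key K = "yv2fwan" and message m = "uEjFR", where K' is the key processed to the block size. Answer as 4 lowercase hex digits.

Key "yv2fwan" = 79 76 32 66 77 61 6e is 7 bytes > B = 5, so hash it first: H(key) = 02 cd, then zero-pad to 5 bytes: K' = 02 cd 00 00 00.
K' ⊕ ipad = 34 fb 36 36 36.
Inner input = 34 fb 36 36 36 ∥ 75 45 6a 46 52.
Inner hash: sum = 52+251+54+54+54+117+69+106+70+82 = 909 → 03 8d.

038d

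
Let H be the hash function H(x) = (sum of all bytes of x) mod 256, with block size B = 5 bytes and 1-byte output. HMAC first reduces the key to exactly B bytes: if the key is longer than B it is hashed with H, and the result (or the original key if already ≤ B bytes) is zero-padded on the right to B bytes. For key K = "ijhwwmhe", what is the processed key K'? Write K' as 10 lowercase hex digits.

6300000000

|K| = 8 > B = 5, so first hash the key.
H(K): sum = 105+106+104+119+119+109+104+101 = 867; mod 256 = 99 → 63.
Zero-pad H(K) = 63 to 5 bytes: K' = 63 00 00 00 00.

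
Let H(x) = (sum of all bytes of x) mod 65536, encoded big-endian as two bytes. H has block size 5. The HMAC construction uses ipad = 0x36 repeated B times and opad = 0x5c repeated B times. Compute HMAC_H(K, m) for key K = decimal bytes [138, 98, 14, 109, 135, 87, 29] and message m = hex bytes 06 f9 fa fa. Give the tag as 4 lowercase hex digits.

Key decimal bytes [138, 98, 14, 109, 135, 87, 29] = 8a 62 0e 6d 87 57 1d is 7 bytes > B = 5, so hash it first: H(key) = 02 62, then zero-pad to 5 bytes: K' = 02 62 00 00 00.
K' ⊕ ipad = 34 54 36 36 36.  K' ⊕ opad = 5e 3e 5c 5c 5c.
Inner input = (K'⊕ipad) ∥ m = 34 54 36 36 36 ∥ 06 f9 fa fa.
Inner hash: sum = 52+84+54+54+54+6+249+250+250 = 1053 → 04 1d.
Outer input = (K'⊕opad) ∥ inner = 5e 3e 5c 5c 5c ∥ 04 1d.
Outer hash (tag): sum = 94+62+92+92+92+4+29 = 465 → 01 d1.

01d1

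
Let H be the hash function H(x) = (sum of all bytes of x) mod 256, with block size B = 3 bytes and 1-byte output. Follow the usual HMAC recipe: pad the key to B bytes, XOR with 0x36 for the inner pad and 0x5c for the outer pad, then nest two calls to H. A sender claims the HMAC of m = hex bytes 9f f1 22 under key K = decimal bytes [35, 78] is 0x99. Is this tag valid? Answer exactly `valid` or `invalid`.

Key decimal bytes [35, 78] = 23 4e is 2 bytes ≤ B = 3; zero-pad to 3 bytes: K' = 23 4e 00.
K' ⊕ ipad = 15 78 36; K' ⊕ opad = 7f 12 5c.
Inner hash: sum = 21+120+54+159+241+34 = 629; mod 256 = 117 → 75.
Outer hash (recomputed tag): sum = 127+18+92+117 = 354; mod 256 = 98 → 62.
Recomputed tag = 62; claimed = 99 → mismatch.

invalid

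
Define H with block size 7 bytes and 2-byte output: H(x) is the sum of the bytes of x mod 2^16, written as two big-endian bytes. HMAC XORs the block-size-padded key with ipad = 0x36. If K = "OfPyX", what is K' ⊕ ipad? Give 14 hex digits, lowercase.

Key "OfPyX" = 4f 66 50 79 58 is 5 bytes ≤ B = 7; zero-pad to 7 bytes: K' = 4f 66 50 79 58 00 00.
XOR each byte with 0x36: 4f⊕36=79, 66⊕36=50, 50⊕36=66, 79⊕36=4f, 58⊕36=6e, 00⊕36=36, 00⊕36=36.

7950664f6e3636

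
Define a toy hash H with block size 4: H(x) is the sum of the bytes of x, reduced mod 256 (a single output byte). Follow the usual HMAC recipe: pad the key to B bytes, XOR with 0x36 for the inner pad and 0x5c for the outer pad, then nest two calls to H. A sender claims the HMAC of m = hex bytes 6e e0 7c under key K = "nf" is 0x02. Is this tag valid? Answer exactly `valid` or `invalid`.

valid

Key "nf" = 6e 66 is 2 bytes ≤ B = 4; zero-pad to 4 bytes: K' = 6e 66 00 00.
K' ⊕ ipad = 58 50 36 36; K' ⊕ opad = 32 3a 5c 5c.
Inner hash: sum = 88+80+54+54+110+224+124 = 734; mod 256 = 222 → de.
Outer hash (recomputed tag): sum = 50+58+92+92+222 = 514; mod 256 = 2 → 02.
Recomputed tag = 02; claimed = 02 → match.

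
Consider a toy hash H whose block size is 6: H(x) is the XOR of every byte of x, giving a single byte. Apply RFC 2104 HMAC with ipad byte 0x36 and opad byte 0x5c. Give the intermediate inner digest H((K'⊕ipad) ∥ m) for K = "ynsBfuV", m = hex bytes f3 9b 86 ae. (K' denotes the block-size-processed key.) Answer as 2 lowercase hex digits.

23

Key "ynsBfuV" = 79 6e 73 42 66 75 56 is 7 bytes > B = 6, so hash it first: H(key) = 63, then zero-pad to 6 bytes: K' = 63 00 00 00 00 00.
K' ⊕ ipad = 55 36 36 36 36 36.
Inner input = 55 36 36 36 36 36 ∥ f3 9b 86 ae.
Inner hash: XOR 55⊕36⊕36⊕36⊕36⊕36⊕f3⊕9b⊕86⊕ae = 23.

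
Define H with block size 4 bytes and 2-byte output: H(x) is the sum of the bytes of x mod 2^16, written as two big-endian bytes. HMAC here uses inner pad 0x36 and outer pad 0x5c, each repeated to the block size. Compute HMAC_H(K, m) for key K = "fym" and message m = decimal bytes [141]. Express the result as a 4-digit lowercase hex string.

Key "fym" = 66 79 6d is 3 bytes ≤ B = 4; zero-pad to 4 bytes: K' = 66 79 6d 00.
K' ⊕ ipad = 50 4f 5b 36.  K' ⊕ opad = 3a 25 31 5c.
Inner input = (K'⊕ipad) ∥ m = 50 4f 5b 36 ∥ 8d.
Inner hash: sum = 80+79+91+54+141 = 445 → 01 bd.
Outer input = (K'⊕opad) ∥ inner = 3a 25 31 5c ∥ 01 bd.
Outer hash (tag): sum = 58+37+49+92+1+189 = 426 → 01 aa.

01aa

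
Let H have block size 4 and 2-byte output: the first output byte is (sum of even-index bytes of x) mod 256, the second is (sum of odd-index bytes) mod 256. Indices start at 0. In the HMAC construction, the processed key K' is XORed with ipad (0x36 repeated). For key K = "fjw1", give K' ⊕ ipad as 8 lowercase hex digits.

505c4107

Key "fjw1" = 66 6a 77 31 is exactly B = 4 bytes: K' = 66 6a 77 31.
XOR each byte with 0x36: 66⊕36=50, 6a⊕36=5c, 77⊕36=41, 31⊕36=07.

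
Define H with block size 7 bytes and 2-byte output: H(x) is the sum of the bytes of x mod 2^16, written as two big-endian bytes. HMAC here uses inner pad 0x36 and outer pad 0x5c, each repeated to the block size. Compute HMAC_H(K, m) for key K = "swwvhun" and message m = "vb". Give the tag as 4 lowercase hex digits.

Key "swwvhun" = 73 77 77 76 68 75 6e is exactly B = 7 bytes: K' = 73 77 77 76 68 75 6e.
K' ⊕ ipad = 45 41 41 40 5e 43 58.  K' ⊕ opad = 2f 2b 2b 2a 34 29 32.
Inner input = (K'⊕ipad) ∥ m = 45 41 41 40 5e 43 58 ∥ 76 62.
Inner hash: sum = 69+65+65+64+94+67+88+118+98 = 728 → 02 d8.
Outer input = (K'⊕opad) ∥ inner = 2f 2b 2b 2a 34 29 32 ∥ 02 d8.
Outer hash (tag): sum = 47+43+43+42+52+41+50+2+216 = 536 → 02 18.

0218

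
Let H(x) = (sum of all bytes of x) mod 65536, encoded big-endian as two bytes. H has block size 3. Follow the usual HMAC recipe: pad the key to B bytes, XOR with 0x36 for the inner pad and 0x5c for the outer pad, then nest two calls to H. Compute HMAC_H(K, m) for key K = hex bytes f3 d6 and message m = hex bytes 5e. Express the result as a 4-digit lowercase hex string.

Key hex bytes f3 d6 is 2 bytes ≤ B = 3; zero-pad to 3 bytes: K' = f3 d6 00.
K' ⊕ ipad = c5 e0 36.  K' ⊕ opad = af 8a 5c.
Inner input = (K'⊕ipad) ∥ m = c5 e0 36 ∥ 5e.
Inner hash: sum = 197+224+54+94 = 569 → 02 39.
Outer input = (K'⊕opad) ∥ inner = af 8a 5c ∥ 02 39.
Outer hash (tag): sum = 175+138+92+2+57 = 464 → 01 d0.

01d0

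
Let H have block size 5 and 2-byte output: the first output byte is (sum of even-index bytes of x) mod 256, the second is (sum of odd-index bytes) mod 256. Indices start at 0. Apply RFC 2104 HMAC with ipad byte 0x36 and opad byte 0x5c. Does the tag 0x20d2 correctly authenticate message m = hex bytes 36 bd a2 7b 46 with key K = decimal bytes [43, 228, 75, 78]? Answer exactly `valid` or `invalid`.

invalid

Key decimal bytes [43, 228, 75, 78] = 2b e4 4b 4e is 4 bytes ≤ B = 5; zero-pad to 5 bytes: K' = 2b e4 4b 4e 00.
K' ⊕ ipad = 1d d2 7d 78 36; K' ⊕ opad = 77 b8 17 12 5c.
Inner hash: even-index sum = 520 mod 256 = 8; odd-index sum = 616 mod 256 = 104 → 08 68.
Outer hash (recomputed tag): even-index sum = 338 mod 256 = 82; odd-index sum = 210 mod 256 = 210 → 52 d2.
Recomputed tag = 52d2; claimed = 20d2 → mismatch.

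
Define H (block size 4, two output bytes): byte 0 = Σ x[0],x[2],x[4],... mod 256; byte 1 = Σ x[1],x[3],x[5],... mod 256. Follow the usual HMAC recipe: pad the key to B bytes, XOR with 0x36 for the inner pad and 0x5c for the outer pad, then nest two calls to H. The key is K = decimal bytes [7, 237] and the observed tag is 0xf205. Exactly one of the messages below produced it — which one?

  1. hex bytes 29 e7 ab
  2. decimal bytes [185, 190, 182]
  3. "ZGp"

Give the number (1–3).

1

Key decimal bytes [7, 237] = 07 ed is 2 bytes ≤ B = 4; zero-pad to 4 bytes: K' = 07 ed 00 00.
K' ⊕ ipad = 31 db 36 36; K' ⊕ opad = 5b b1 5c 5c.
m1: inner = H(31 db 36 36 29 e7 ab) = 3b f8; tag = H(5b b1 5c 5c 3b f8) = f205 ← matches
m2: inner = H(31 db 36 36 b9 be b6) = d6 cf; tag = H(5b b1 5c 5c d6 cf) = 8ddc
m3: inner = H(31 db 36 36 5a 47 70) = 31 58; tag = H(5b b1 5c 5c 31 58) = e865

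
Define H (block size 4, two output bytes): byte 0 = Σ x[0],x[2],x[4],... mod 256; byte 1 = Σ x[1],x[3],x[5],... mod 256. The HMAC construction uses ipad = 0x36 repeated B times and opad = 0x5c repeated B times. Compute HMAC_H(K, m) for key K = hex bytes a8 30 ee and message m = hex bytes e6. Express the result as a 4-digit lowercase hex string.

0204

Key hex bytes a8 30 ee is 3 bytes ≤ B = 4; zero-pad to 4 bytes: K' = a8 30 ee 00.
K' ⊕ ipad = 9e 06 d8 36.  K' ⊕ opad = f4 6c b2 5c.
Inner input = (K'⊕ipad) ∥ m = 9e 06 d8 36 ∥ e6.
Inner hash: even-index sum = 604 mod 256 = 92; odd-index sum = 60 mod 256 = 60 → 5c 3c.
Outer input = (K'⊕opad) ∥ inner = f4 6c b2 5c ∥ 5c 3c.
Outer hash (tag): even-index sum = 514 mod 256 = 2; odd-index sum = 260 mod 256 = 4 → 02 04.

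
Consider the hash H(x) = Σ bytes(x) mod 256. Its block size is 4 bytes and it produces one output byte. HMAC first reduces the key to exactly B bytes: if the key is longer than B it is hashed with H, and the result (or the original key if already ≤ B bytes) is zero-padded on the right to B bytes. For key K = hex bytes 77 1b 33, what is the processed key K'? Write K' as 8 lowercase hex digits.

771b3300

Key hex bytes 77 1b 33 is 3 bytes ≤ B = 4; zero-pad to 4 bytes: K' = 77 1b 33 00.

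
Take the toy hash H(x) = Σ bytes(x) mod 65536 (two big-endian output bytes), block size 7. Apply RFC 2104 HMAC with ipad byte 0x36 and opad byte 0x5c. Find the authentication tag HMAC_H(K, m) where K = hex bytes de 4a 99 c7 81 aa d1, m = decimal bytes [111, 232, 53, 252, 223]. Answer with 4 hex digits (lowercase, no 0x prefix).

0505

Key hex bytes de 4a 99 c7 81 aa d1 is exactly B = 7 bytes: K' = de 4a 99 c7 81 aa d1.
K' ⊕ ipad = e8 7c af f1 b7 9c e7.  K' ⊕ opad = 82 16 c5 9b dd f6 8d.
Inner input = (K'⊕ipad) ∥ m = e8 7c af f1 b7 9c e7 ∥ 6f e8 35 fc df.
Inner hash: sum = 232+124+175+241+183+156+231+111+232+53+252+223 = 2213 → 08 a5.
Outer input = (K'⊕opad) ∥ inner = 82 16 c5 9b dd f6 8d ∥ 08 a5.
Outer hash (tag): sum = 130+22+197+155+221+246+141+8+165 = 1285 → 05 05.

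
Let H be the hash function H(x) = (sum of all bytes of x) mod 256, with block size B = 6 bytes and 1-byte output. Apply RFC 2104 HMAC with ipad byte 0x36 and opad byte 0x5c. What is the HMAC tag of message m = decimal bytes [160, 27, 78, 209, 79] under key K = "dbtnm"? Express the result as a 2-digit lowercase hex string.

57

Key "dbtnm" = 64 62 74 6e 6d is 5 bytes ≤ B = 6; zero-pad to 6 bytes: K' = 64 62 74 6e 6d 00.
K' ⊕ ipad = 52 54 42 58 5b 36.  K' ⊕ opad = 38 3e 28 32 31 5c.
Inner input = (K'⊕ipad) ∥ m = 52 54 42 58 5b 36 ∥ a0 1b 4e d1 4f.
Inner hash: sum = 82+84+66+88+91+54+160+27+78+209+79 = 1018; mod 256 = 250 → fa.
Outer input = (K'⊕opad) ∥ inner = 38 3e 28 32 31 5c ∥ fa.
Outer hash (tag): sum = 56+62+40+50+49+92+250 = 599; mod 256 = 87 → 57.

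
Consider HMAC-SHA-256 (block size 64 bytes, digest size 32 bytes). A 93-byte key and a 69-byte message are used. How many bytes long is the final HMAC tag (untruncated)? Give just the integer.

The tag is one SHA-256 digest: 32 bytes.

32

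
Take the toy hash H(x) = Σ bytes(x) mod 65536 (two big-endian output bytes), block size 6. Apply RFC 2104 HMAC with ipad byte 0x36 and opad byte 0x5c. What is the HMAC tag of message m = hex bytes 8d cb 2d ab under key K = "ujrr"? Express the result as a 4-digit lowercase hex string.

0239

Key "ujrr" = 75 6a 72 72 is 4 bytes ≤ B = 6; zero-pad to 6 bytes: K' = 75 6a 72 72 00 00.
K' ⊕ ipad = 43 5c 44 44 36 36.  K' ⊕ opad = 29 36 2e 2e 5c 5c.
Inner input = (K'⊕ipad) ∥ m = 43 5c 44 44 36 36 ∥ 8d cb 2d ab.
Inner hash: sum = 67+92+68+68+54+54+141+203+45+171 = 963 → 03 c3.
Outer input = (K'⊕opad) ∥ inner = 29 36 2e 2e 5c 5c ∥ 03 c3.
Outer hash (tag): sum = 41+54+46+46+92+92+3+195 = 569 → 02 39.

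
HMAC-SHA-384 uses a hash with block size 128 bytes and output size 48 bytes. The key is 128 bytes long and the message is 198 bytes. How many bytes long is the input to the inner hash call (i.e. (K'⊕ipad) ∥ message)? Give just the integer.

326

Key is 128 ≤ 128 bytes, zero-padded: |K'| = 128.
Inner input = (K'⊕ipad) ∥ m → 128 + 198 = 326 bytes.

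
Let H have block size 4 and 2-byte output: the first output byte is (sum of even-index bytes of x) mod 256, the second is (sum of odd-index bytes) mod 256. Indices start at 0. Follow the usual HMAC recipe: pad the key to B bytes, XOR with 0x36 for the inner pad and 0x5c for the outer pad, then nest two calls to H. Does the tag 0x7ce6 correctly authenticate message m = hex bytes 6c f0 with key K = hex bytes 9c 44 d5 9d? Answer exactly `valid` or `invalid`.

invalid

Key hex bytes 9c 44 d5 9d is exactly B = 4 bytes: K' = 9c 44 d5 9d.
K' ⊕ ipad = aa 72 e3 ab; K' ⊕ opad = c0 18 89 c1.
Inner hash: even-index sum = 505 mod 256 = 249; odd-index sum = 525 mod 256 = 13 → f9 0d.
Outer hash (recomputed tag): even-index sum = 578 mod 256 = 66; odd-index sum = 230 mod 256 = 230 → 42 e6.
Recomputed tag = 42e6; claimed = 7ce6 → mismatch.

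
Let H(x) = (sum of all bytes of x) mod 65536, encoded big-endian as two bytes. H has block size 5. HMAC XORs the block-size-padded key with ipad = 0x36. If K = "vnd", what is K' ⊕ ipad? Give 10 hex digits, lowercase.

Key "vnd" = 76 6e 64 is 3 bytes ≤ B = 5; zero-pad to 5 bytes: K' = 76 6e 64 00 00.
XOR each byte with 0x36: 76⊕36=40, 6e⊕36=58, 64⊕36=52, 00⊕36=36, 00⊕36=36.

4058523636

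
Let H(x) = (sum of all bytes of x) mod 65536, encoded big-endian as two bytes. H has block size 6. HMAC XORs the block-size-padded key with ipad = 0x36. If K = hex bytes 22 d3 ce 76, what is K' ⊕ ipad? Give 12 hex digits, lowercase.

14e5f8403636

Key hex bytes 22 d3 ce 76 is 4 bytes ≤ B = 6; zero-pad to 6 bytes: K' = 22 d3 ce 76 00 00.
XOR each byte with 0x36: 22⊕36=14, d3⊕36=e5, ce⊕36=f8, 76⊕36=40, 00⊕36=36, 00⊕36=36.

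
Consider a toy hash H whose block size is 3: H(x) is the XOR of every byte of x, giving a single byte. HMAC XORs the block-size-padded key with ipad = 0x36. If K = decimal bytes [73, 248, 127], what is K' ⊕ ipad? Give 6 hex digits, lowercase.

Key decimal bytes [73, 248, 127] = 49 f8 7f is exactly B = 3 bytes: K' = 49 f8 7f.
XOR each byte with 0x36: 49⊕36=7f, f8⊕36=ce, 7f⊕36=49.

7fce49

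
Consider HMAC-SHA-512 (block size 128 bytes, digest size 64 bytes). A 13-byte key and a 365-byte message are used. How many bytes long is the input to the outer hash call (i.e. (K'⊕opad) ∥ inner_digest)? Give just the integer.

192

Key is 13 ≤ 128 bytes, zero-padded: |K'| = 128.
Outer input = (K'⊕opad) ∥ H(inner) → 128 + 64 = 192 bytes.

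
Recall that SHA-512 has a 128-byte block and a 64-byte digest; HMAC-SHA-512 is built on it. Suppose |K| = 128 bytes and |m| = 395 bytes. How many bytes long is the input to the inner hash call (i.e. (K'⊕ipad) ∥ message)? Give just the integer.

Key is 128 ≤ 128 bytes, zero-padded: |K'| = 128.
Inner input = (K'⊕ipad) ∥ m → 128 + 395 = 523 bytes.

523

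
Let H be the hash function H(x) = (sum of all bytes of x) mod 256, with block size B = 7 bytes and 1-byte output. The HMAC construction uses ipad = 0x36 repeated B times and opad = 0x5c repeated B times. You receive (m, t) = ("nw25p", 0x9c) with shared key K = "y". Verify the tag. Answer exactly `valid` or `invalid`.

valid

Key "y" = 79 is 1 byte ≤ B = 7; zero-pad to 7 bytes: K' = 79 00 00 00 00 00 00.
K' ⊕ ipad = 4f 36 36 36 36 36 36; K' ⊕ opad = 25 5c 5c 5c 5c 5c 5c.
Inner hash: sum = 79+54+54+54+54+54+54+110+119+50+53+112 = 847; mod 256 = 79 → 4f.
Outer hash (recomputed tag): sum = 37+92+92+92+92+92+92+79 = 668; mod 256 = 156 → 9c.
Recomputed tag = 9c; claimed = 9c → match.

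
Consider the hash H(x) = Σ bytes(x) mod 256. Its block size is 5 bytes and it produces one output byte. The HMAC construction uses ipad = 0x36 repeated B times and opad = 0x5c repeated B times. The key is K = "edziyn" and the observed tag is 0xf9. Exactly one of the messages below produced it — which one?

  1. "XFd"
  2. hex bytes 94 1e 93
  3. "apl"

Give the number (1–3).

3

Key "edziyn" = 65 64 7a 69 79 6e is 6 bytes > B = 5, so hash it first: H(key) = 93, then zero-pad to 5 bytes: K' = 93 00 00 00 00.
K' ⊕ ipad = a5 36 36 36 36; K' ⊕ opad = cf 5c 5c 5c 5c.
m1: inner = H(a5 36 36 36 36 58 46 64) = 7f; tag = H(cf 5c 5c 5c 5c 7f) = be
m2: inner = H(a5 36 36 36 36 94 1e 93) = c2; tag = H(cf 5c 5c 5c 5c c2) = 01
m3: inner = H(a5 36 36 36 36 61 70 6c) = ba; tag = H(cf 5c 5c 5c 5c ba) = f9 ← matches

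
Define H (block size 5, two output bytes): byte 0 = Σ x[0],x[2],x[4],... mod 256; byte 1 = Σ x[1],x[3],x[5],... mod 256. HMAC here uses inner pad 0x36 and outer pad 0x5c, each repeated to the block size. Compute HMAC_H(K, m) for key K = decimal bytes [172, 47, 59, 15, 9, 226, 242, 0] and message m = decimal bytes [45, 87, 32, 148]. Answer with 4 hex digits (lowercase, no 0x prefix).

0f03

Key decimal bytes [172, 47, 59, 15, 9, 226, 242, 0] = ac 2f 3b 0f 09 e2 f2 00 is 8 bytes > B = 5, so hash it first: H(key) = e2 20, then zero-pad to 5 bytes: K' = e2 20 00 00 00.
K' ⊕ ipad = d4 16 36 36 36.  K' ⊕ opad = be 7c 5c 5c 5c.
Inner input = (K'⊕ipad) ∥ m = d4 16 36 36 36 ∥ 2d 57 20 94.
Inner hash: even-index sum = 555 mod 256 = 43; odd-index sum = 153 mod 256 = 153 → 2b 99.
Outer input = (K'⊕opad) ∥ inner = be 7c 5c 5c 5c ∥ 2b 99.
Outer hash (tag): even-index sum = 527 mod 256 = 15; odd-index sum = 259 mod 256 = 3 → 0f 03.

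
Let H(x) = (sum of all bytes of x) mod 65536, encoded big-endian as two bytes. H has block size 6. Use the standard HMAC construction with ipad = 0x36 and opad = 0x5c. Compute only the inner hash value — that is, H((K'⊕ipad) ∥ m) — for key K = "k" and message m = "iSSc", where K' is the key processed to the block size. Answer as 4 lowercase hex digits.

02dd

Key "k" = 6b is 1 byte ≤ B = 6; zero-pad to 6 bytes: K' = 6b 00 00 00 00 00.
K' ⊕ ipad = 5d 36 36 36 36 36.
Inner input = 5d 36 36 36 36 36 ∥ 69 53 53 63.
Inner hash: sum = 93+54+54+54+54+54+105+83+83+99 = 733 → 02 dd.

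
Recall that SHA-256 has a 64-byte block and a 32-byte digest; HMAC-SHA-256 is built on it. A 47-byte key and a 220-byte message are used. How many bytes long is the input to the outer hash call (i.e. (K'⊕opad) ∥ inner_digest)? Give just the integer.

96

Key is 47 ≤ 64 bytes, zero-padded: |K'| = 64.
Outer input = (K'⊕opad) ∥ H(inner) → 64 + 32 = 96 bytes.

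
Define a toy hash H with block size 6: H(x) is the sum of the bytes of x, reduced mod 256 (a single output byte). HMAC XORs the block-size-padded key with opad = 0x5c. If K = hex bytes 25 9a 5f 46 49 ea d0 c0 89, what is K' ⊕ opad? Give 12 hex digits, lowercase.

Key hex bytes 25 9a 5f 46 49 ea d0 c0 89 is 9 bytes > B = 6, so hash it first: H(key) = b0, then zero-pad to 6 bytes: K' = b0 00 00 00 00 00.
XOR each byte with 0x5c: b0⊕5c=ec, 00⊕5c=5c, 00⊕5c=5c, 00⊕5c=5c, 00⊕5c=5c, 00⊕5c=5c.

ec5c5c5c5c5c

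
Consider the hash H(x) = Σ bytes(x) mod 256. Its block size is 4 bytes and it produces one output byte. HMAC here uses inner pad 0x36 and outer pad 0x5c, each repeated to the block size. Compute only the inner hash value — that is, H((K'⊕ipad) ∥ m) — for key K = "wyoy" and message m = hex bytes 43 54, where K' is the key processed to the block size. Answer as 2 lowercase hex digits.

cf

Key "wyoy" = 77 79 6f 79 is exactly B = 4 bytes: K' = 77 79 6f 79.
K' ⊕ ipad = 41 4f 59 4f.
Inner input = 41 4f 59 4f ∥ 43 54.
Inner hash: sum = 65+79+89+79+67+84 = 463; mod 256 = 207 → cf.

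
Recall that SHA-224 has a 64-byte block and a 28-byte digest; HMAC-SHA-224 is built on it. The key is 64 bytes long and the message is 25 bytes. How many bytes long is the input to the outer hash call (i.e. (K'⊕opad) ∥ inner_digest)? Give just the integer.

92

Key is 64 ≤ 64 bytes, zero-padded: |K'| = 64.
Outer input = (K'⊕opad) ∥ H(inner) → 64 + 28 = 92 bytes.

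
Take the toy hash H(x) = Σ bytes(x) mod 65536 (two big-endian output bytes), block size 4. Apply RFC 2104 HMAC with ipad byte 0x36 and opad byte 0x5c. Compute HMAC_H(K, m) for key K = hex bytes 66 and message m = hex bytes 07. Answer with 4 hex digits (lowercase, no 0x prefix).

0247

Key hex bytes 66 is 1 byte ≤ B = 4; zero-pad to 4 bytes: K' = 66 00 00 00.
K' ⊕ ipad = 50 36 36 36.  K' ⊕ opad = 3a 5c 5c 5c.
Inner input = (K'⊕ipad) ∥ m = 50 36 36 36 ∥ 07.
Inner hash: sum = 80+54+54+54+7 = 249 → 00 f9.
Outer input = (K'⊕opad) ∥ inner = 3a 5c 5c 5c ∥ 00 f9.
Outer hash (tag): sum = 58+92+92+92+0+249 = 583 → 02 47.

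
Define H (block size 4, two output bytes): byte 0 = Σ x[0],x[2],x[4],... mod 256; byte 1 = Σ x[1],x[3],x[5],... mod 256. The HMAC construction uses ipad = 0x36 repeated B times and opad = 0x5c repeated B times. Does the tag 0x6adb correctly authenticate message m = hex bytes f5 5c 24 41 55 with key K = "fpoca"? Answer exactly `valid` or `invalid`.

invalid

Key "fpoca" = 66 70 6f 63 61 is 5 bytes > B = 4, so hash it first: H(key) = 36 d3, then zero-pad to 4 bytes: K' = 36 d3 00 00.
K' ⊕ ipad = 00 e5 36 36; K' ⊕ opad = 6a 8f 5c 5c.
Inner hash: even-index sum = 420 mod 256 = 164; odd-index sum = 440 mod 256 = 184 → a4 b8.
Outer hash (recomputed tag): even-index sum = 362 mod 256 = 106; odd-index sum = 419 mod 256 = 163 → 6a a3.
Recomputed tag = 6aa3; claimed = 6adb → mismatch.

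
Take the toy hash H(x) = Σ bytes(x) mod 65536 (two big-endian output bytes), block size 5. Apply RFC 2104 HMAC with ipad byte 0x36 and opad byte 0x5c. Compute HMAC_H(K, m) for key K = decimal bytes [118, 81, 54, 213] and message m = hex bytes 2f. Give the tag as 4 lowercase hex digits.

0276

Key decimal bytes [118, 81, 54, 213] = 76 51 36 d5 is 4 bytes ≤ B = 5; zero-pad to 5 bytes: K' = 76 51 36 d5 00.
K' ⊕ ipad = 40 67 00 e3 36.  K' ⊕ opad = 2a 0d 6a 89 5c.
Inner input = (K'⊕ipad) ∥ m = 40 67 00 e3 36 ∥ 2f.
Inner hash: sum = 64+103+0+227+54+47 = 495 → 01 ef.
Outer input = (K'⊕opad) ∥ inner = 2a 0d 6a 89 5c ∥ 01 ef.
Outer hash (tag): sum = 42+13+106+137+92+1+239 = 630 → 02 76.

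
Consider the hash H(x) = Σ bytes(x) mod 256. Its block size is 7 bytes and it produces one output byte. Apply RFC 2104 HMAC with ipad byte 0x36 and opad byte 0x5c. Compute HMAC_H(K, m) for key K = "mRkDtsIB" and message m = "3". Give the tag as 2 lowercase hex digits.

31

Key "mRkDtsIB" = 6d 52 6b 44 74 73 49 42 is 8 bytes > B = 7, so hash it first: H(key) = e0, then zero-pad to 7 bytes: K' = e0 00 00 00 00 00 00.
K' ⊕ ipad = d6 36 36 36 36 36 36.  K' ⊕ opad = bc 5c 5c 5c 5c 5c 5c.
Inner input = (K'⊕ipad) ∥ m = d6 36 36 36 36 36 36 ∥ 33.
Inner hash: sum = 214+54+54+54+54+54+54+51 = 589; mod 256 = 77 → 4d.
Outer input = (K'⊕opad) ∥ inner = bc 5c 5c 5c 5c 5c 5c ∥ 4d.
Outer hash (tag): sum = 188+92+92+92+92+92+92+77 = 817; mod 256 = 49 → 31.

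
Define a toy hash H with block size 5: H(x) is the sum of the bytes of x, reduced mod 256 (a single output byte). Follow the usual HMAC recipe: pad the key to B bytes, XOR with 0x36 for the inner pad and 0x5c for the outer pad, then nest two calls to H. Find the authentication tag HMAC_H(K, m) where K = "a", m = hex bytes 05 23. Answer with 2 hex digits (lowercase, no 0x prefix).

04

Key "a" = 61 is 1 byte ≤ B = 5; zero-pad to 5 bytes: K' = 61 00 00 00 00.
K' ⊕ ipad = 57 36 36 36 36.  K' ⊕ opad = 3d 5c 5c 5c 5c.
Inner input = (K'⊕ipad) ∥ m = 57 36 36 36 36 ∥ 05 23.
Inner hash: sum = 87+54+54+54+54+5+35 = 343; mod 256 = 87 → 57.
Outer input = (K'⊕opad) ∥ inner = 3d 5c 5c 5c 5c ∥ 57.
Outer hash (tag): sum = 61+92+92+92+92+87 = 516; mod 256 = 4 → 04.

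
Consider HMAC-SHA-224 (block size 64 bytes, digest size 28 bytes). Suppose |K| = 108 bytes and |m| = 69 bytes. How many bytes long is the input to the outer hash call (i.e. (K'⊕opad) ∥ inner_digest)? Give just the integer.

92

Key is 108 > 64 bytes, so it is hashed to 28 bytes then zero-padded to 64: |K'| = 64.
Outer input = (K'⊕opad) ∥ H(inner) → 64 + 28 = 92 bytes.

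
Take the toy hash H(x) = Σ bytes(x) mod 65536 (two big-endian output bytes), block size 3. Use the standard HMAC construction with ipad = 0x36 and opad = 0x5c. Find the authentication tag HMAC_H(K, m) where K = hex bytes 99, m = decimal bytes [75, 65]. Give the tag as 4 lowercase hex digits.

0225

Key hex bytes 99 is 1 byte ≤ B = 3; zero-pad to 3 bytes: K' = 99 00 00.
K' ⊕ ipad = af 36 36.  K' ⊕ opad = c5 5c 5c.
Inner input = (K'⊕ipad) ∥ m = af 36 36 ∥ 4b 41.
Inner hash: sum = 175+54+54+75+65 = 423 → 01 a7.
Outer input = (K'⊕opad) ∥ inner = c5 5c 5c ∥ 01 a7.
Outer hash (tag): sum = 197+92+92+1+167 = 549 → 02 25.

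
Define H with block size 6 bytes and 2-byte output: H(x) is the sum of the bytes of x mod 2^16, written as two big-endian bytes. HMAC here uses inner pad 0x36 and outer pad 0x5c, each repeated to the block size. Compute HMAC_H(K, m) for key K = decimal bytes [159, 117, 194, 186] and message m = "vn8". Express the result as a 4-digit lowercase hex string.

Key decimal bytes [159, 117, 194, 186] = 9f 75 c2 ba is 4 bytes ≤ B = 6; zero-pad to 6 bytes: K' = 9f 75 c2 ba 00 00.
K' ⊕ ipad = a9 43 f4 8c 36 36.  K' ⊕ opad = c3 29 9e e6 5c 5c.
Inner input = (K'⊕ipad) ∥ m = a9 43 f4 8c 36 36 ∥ 76 6e 38.
Inner hash: sum = 169+67+244+140+54+54+118+110+56 = 1012 → 03 f4.
Outer input = (K'⊕opad) ∥ inner = c3 29 9e e6 5c 5c ∥ 03 f4.
Outer hash (tag): sum = 195+41+158+230+92+92+3+244 = 1055 → 04 1f.

041f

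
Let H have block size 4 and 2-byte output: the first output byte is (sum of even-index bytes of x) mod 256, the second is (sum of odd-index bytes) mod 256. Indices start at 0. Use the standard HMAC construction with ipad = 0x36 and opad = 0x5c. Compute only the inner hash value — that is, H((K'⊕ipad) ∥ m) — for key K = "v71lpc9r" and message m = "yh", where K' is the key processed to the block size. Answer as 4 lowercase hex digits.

Key "v71lpc9r" = 76 37 31 6c 70 63 39 72 is 8 bytes > B = 4, so hash it first: H(key) = 50 78, then zero-pad to 4 bytes: K' = 50 78 00 00.
K' ⊕ ipad = 66 4e 36 36.
Inner input = 66 4e 36 36 ∥ 79 68.
Inner hash: even-index sum = 277 mod 256 = 21; odd-index sum = 236 mod 256 = 236 → 15 ec.

15ec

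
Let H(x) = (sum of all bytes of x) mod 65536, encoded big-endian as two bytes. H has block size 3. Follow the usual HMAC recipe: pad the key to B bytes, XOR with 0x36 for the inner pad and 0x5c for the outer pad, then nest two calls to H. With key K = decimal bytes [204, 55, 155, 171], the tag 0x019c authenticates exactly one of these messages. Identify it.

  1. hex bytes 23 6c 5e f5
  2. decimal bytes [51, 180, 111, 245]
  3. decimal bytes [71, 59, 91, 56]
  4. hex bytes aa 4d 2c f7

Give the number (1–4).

Key decimal bytes [204, 55, 155, 171] = cc 37 9b ab is 4 bytes > B = 3, so hash it first: H(key) = 02 49, then zero-pad to 3 bytes: K' = 02 49 00.
K' ⊕ ipad = 34 7f 36; K' ⊕ opad = 5e 15 5c.
m1: inner = H(34 7f 36 23 6c 5e f5) = 02 cb; tag = H(5e 15 5c 02 cb) = 019c ← matches
m2: inner = H(34 7f 36 33 b4 6f f5) = 03 34; tag = H(5e 15 5c 03 34) = 0106
m3: inner = H(34 7f 36 47 3b 5b 38) = 01 fe; tag = H(5e 15 5c 01 fe) = 01ce
m4: inner = H(34 7f 36 aa 4d 2c f7) = 03 03; tag = H(5e 15 5c 03 03) = 00d5

1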